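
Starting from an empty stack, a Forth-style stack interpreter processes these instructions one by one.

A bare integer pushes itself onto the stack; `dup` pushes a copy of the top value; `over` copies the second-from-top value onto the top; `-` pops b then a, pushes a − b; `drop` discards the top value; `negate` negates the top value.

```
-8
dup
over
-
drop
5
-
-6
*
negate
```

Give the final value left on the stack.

-8     -> -8
dup    -> -8 -8
over   -> -8 -8 -8
-      -> -8 0
drop   -> -8
5      -> -8 5
-      -> -13
-6     -> -13 -6
*      -> 78
negate -> -78

-78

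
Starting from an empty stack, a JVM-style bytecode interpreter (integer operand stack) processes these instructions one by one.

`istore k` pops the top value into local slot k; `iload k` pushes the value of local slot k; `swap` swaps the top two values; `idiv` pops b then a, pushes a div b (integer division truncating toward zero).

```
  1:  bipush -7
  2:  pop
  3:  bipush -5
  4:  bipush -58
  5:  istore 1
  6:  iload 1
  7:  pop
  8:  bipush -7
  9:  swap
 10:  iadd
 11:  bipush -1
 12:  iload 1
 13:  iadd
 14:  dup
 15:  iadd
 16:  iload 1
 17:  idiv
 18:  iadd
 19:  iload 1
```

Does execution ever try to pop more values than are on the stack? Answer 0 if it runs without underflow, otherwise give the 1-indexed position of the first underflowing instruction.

bipush -7   -7
pop         (empty)
bipush -5   -5
bipush -58  -5 -58
istore 1    -5
iload 1     -5 -58
pop         -5
bipush -7   -5 -7
swap        -7 -5
iadd        -12
bipush -1   -12 -1
iload 1     -12 -1 -58
iadd        -12 -59
dup         -12 -59 -59
iadd        -12 -118
iload 1     -12 -118 -58
idiv        -12 2
iadd        -10
iload 1     -10 -58

0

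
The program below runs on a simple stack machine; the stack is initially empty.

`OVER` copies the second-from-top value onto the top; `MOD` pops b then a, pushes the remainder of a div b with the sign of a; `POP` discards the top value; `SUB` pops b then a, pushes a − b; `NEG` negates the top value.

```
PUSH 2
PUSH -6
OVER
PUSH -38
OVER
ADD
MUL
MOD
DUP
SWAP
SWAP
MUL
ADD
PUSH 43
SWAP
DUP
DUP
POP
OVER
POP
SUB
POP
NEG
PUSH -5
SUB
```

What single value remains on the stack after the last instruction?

-38

PUSH 2   -> [2]
PUSH -6  -> [2, -6]
OVER     -> [2, -6, 2]
PUSH -38 -> [2, -6, 2, -38]
OVER     -> [2, -6, 2, -38, 2]
ADD      -> [2, -6, 2, -36]
MUL      -> [2, -6, -72]
MOD      -> [2, -6]
DUP      -> [2, -6, -6]
SWAP     -> [2, -6, -6]
SWAP     -> [2, -6, -6]
MUL      -> [2, 36]
ADD      -> [38]
PUSH 43  -> [38, 43]
SWAP     -> [43, 38]
DUP      -> [43, 38, 38]
DUP      -> [43, 38, 38, 38]
POP      -> [43, 38, 38]
OVER     -> [43, 38, 38, 38]
POP      -> [43, 38, 38]
SUB      -> [43, 0]
POP      -> [43]
NEG      -> [-43]
PUSH -5  -> [-43, -5]
SUB      -> [-38]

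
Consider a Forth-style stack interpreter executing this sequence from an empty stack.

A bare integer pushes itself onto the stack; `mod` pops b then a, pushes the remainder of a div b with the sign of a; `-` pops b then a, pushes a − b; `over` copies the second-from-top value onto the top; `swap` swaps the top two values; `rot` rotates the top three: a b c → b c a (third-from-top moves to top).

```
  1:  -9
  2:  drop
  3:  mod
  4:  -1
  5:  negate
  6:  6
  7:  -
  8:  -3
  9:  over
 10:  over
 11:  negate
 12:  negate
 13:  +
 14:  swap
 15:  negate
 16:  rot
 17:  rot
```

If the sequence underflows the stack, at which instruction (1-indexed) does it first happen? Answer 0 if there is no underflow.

3

-9   : -9
drop : (empty)
mod  — needs 2 operands, stack has 0 → underflow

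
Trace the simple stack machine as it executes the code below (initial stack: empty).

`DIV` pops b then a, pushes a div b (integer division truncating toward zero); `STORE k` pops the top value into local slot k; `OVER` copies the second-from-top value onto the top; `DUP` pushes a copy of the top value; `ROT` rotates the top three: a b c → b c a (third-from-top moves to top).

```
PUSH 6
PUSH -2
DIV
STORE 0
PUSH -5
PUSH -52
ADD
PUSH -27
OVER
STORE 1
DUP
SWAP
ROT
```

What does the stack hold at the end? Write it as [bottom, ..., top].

PUSH 6   → [6]
PUSH -2  → [6, -2]
DIV      → [-3]
STORE 0  → []
PUSH -5  → [-5]
PUSH -52 → [-5, -52]
ADD      → [-57]
PUSH -27 → [-57, -27]
OVER     → [-57, -27, -57]
STORE 1  → [-57, -27]
DUP      → [-57, -27, -27]
SWAP     → [-57, -27, -27]
ROT      → [-27, -27, -57]

[-27, -27, -57]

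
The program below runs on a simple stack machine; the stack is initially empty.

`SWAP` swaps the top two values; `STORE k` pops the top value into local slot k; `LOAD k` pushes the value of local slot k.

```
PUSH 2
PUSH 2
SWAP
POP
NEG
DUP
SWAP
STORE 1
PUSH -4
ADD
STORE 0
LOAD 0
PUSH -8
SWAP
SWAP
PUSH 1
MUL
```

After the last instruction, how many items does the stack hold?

2

PUSH 2  : [2]
PUSH 2  : [2, 2]
SWAP    : [2, 2]
POP     : [2]
NEG     : [-2]
DUP     : [-2, -2]
SWAP    : [-2, -2]
STORE 1 : [-2]
PUSH -4 : [-2, -4]
ADD     : [-6]
STORE 0 : []
LOAD 0  : [-6]
PUSH -8 : [-6, -8]
SWAP    : [-8, -6]
SWAP    : [-6, -8]
PUSH 1  : [-6, -8, 1]
MUL     : [-6, -8]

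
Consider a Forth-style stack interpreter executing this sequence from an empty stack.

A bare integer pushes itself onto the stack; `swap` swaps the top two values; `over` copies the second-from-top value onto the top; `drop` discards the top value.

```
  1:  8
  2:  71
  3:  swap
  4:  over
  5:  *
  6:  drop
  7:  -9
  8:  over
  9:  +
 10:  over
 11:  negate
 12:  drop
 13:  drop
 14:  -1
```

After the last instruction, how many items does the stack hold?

2

8      : [8]
71     : [8, 71]
swap   : [71, 8]
over   : [71, 8, 71]
*      : [71, 568]
drop   : [71]
-9     : [71, -9]
over   : [71, -9, 71]
+      : [71, 62]
over   : [71, 62, 71]
negate : [71, 62, -71]
drop   : [71, 62]
drop   : [71]
-1     : [71, -1]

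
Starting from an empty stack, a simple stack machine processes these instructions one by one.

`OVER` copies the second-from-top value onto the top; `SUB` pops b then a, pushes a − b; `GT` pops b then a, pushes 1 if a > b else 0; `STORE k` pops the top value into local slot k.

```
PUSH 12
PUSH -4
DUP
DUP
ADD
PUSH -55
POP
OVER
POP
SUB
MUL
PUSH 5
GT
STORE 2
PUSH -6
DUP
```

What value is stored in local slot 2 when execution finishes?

1

PUSH 12  → 12
PUSH -4  → 12 -4
DUP      → 12 -4 -4
DUP      → 12 -4 -4 -4
ADD      → 12 -4 -8
PUSH -55 → 12 -4 -8 -55
POP      → 12 -4 -8
OVER     → 12 -4 -8 -4
POP      → 12 -4 -8
SUB      → 12 4
MUL      → 48
PUSH 5   → 48 5
GT       → 1
STORE 2  → (empty)
PUSH -6  → -6
DUP      → -6 -6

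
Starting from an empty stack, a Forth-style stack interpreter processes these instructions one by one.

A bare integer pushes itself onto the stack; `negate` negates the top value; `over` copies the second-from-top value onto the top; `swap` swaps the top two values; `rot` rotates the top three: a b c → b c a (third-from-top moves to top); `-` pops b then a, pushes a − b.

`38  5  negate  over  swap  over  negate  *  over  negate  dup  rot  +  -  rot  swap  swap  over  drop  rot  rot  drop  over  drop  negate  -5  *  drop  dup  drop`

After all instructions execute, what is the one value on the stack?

38

38      [38]
5       [38, 5]
negate  [38, -5]
over    [38, -5, 38]
swap    [38, 38, -5]
over    [38, 38, -5, 38]
negate  [38, 38, -5, -38]
*       [38, 38, 190]
over    [38, 38, 190, 38]
negate  [38, 38, 190, -38]
dup     [38, 38, 190, -38, -38]
rot     [38, 38, -38, -38, 190]
+       [38, 38, -38, 152]
-       [38, 38, -190]
rot     [38, -190, 38]
swap    [38, 38, -190]
swap    [38, -190, 38]
over    [38, -190, 38, -190]
drop    [38, -190, 38]
rot     [-190, 38, 38]
rot     [38, 38, -190]
drop    [38, 38]
over    [38, 38, 38]
drop    [38, 38]
negate  [38, -38]
-5      [38, -38, -5]
*       [38, 190]
drop    [38]
dup     [38, 38]
drop    [38]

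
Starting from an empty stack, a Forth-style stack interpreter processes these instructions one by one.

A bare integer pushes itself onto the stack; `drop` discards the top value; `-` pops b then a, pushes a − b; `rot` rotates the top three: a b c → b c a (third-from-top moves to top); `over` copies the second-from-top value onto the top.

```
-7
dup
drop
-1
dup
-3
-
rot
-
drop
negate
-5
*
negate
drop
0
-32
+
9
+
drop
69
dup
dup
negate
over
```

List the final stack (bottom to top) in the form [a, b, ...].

-7     : -7
dup    : -7 -7
drop   : -7
-1     : -7 -1
dup    : -7 -1 -1
-3     : -7 -1 -1 -3
-      : -7 -1 2
rot    : -1 2 -7
-      : -1 9
drop   : -1
negate : 1
-5     : 1 -5
*      : -5
negate : 5
drop   : (empty)
0      : 0
-32    : 0 -32
+      : -32
9      : -32 9
+      : -23
drop   : (empty)
69     : 69
dup    : 69 69
dup    : 69 69 69
negate : 69 69 -69
over   : 69 69 -69 69

[69, 69, -69, 69]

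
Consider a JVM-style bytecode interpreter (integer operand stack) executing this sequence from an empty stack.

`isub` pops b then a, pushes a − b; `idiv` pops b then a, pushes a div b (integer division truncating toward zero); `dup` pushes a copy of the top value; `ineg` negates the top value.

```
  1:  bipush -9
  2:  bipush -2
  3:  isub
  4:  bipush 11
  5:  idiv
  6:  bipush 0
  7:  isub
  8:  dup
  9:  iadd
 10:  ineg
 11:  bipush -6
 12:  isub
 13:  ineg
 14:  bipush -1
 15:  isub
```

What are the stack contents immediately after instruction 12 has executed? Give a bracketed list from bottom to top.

[6]

bipush -9 -> -9
bipush -2 -> -9 -2
isub      -> -7
bipush 11 -> -7 11
idiv      -> 0
bipush 0  -> 0 0
isub      -> 0
dup       -> 0 0
iadd      -> 0
ineg      -> 0
bipush -6 -> 0 -6
isub      -> 6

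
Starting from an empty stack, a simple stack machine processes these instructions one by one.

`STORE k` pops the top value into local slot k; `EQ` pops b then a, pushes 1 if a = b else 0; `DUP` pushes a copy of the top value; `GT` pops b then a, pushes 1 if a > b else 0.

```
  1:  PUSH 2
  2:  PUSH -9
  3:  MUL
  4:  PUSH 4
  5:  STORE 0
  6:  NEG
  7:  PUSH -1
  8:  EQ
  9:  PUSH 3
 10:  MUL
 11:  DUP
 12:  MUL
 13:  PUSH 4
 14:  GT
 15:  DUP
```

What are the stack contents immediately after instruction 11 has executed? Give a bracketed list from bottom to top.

PUSH 2  → 2
PUSH -9 → 2 -9
MUL     → -18
PUSH 4  → -18 4
STORE 0 → -18
NEG     → 18
PUSH -1 → 18 -1
EQ      → 0
PUSH 3  → 0 3
MUL     → 0
DUP     → 0 0

[0, 0]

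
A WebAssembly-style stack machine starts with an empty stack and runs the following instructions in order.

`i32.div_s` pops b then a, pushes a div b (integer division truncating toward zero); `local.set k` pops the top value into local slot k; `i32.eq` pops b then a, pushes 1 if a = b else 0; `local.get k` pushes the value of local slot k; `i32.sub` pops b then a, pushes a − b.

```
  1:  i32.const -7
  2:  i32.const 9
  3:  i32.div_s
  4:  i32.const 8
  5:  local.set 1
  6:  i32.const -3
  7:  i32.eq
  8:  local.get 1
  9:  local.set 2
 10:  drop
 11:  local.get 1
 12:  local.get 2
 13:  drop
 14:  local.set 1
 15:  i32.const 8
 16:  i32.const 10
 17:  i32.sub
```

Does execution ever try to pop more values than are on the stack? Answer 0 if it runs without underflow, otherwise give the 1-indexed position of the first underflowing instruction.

i32.const -7  -7
i32.const 9   -7 9
i32.div_s     0
i32.const 8   0 8
local.set 1   0
i32.const -3  0 -3
i32.eq        0
local.get 1   0 8
local.set 2   0
drop          (empty)
local.get 1   8
local.get 2   8 8
drop          8
local.set 1   (empty)
i32.const 8   8
i32.const 10  8 10
i32.sub       -2

0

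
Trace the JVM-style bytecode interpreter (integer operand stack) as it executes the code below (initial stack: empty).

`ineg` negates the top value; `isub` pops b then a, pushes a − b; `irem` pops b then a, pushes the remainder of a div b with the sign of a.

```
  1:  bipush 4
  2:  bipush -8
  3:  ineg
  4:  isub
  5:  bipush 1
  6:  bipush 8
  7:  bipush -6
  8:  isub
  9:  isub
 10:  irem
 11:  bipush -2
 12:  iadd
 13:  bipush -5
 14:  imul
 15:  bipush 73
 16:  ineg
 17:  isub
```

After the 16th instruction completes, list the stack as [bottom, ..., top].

[30, -73]

bipush 4  -> [4]
bipush -8 -> [4, -8]
ineg      -> [4, 8]
isub      -> [-4]
bipush 1  -> [-4, 1]
bipush 8  -> [-4, 1, 8]
bipush -6 -> [-4, 1, 8, -6]
isub      -> [-4, 1, 14]
isub      -> [-4, -13]
irem      -> [-4]
bipush -2 -> [-4, -2]
iadd      -> [-6]
bipush -5 -> [-6, -5]
imul      -> [30]
bipush 73 -> [30, 73]
ineg      -> [30, -73]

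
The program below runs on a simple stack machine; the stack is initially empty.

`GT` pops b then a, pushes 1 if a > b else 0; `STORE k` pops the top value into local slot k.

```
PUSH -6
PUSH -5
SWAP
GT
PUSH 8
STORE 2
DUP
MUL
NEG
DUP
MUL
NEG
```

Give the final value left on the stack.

PUSH -6 → -6
PUSH -5 → -6 -5
SWAP    → -5 -6
GT      → 1
PUSH 8  → 1 8
STORE 2 → 1
DUP     → 1 1
MUL     → 1
NEG     → -1
DUP     → -1 -1
MUL     → 1
NEG     → -1

-1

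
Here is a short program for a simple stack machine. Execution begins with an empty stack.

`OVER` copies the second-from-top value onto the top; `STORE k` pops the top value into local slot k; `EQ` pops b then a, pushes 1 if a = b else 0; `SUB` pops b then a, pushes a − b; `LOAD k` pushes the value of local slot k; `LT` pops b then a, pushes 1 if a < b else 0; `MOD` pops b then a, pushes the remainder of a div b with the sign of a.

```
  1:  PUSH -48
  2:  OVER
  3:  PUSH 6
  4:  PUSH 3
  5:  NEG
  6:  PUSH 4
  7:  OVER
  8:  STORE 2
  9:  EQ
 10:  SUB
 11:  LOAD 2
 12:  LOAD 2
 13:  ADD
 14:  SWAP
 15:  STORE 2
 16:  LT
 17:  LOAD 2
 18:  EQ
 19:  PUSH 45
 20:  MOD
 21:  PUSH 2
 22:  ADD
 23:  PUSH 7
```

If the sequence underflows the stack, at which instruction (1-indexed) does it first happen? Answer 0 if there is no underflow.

2

PUSH -48  [-48]
OVER  — needs 2 operands, stack has 1 → underflow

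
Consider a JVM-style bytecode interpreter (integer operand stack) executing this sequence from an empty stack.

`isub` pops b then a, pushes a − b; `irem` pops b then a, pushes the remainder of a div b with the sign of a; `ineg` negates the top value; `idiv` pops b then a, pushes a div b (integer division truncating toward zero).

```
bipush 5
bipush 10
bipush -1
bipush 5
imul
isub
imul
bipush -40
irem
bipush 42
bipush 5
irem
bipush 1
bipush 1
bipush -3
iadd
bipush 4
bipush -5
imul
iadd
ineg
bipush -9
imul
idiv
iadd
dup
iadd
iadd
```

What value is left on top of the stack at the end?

39

bipush 5   -> [5]
bipush 10  -> [5, 10]
bipush -1  -> [5, 10, -1]
bipush 5   -> [5, 10, -1, 5]
imul       -> [5, 10, -5]
isub       -> [5, 15]
imul       -> [75]
bipush -40 -> [75, -40]
irem       -> [35]
bipush 42  -> [35, 42]
bipush 5   -> [35, 42, 5]
irem       -> [35, 2]
bipush 1   -> [35, 2, 1]
bipush 1   -> [35, 2, 1, 1]
bipush -3  -> [35, 2, 1, 1, -3]
iadd       -> [35, 2, 1, -2]
bipush 4   -> [35, 2, 1, -2, 4]
bipush -5  -> [35, 2, 1, -2, 4, -5]
imul       -> [35, 2, 1, -2, -20]
iadd       -> [35, 2, 1, -22]
ineg       -> [35, 2, 1, 22]
bipush -9  -> [35, 2, 1, 22, -9]
imul       -> [35, 2, 1, -198]
idiv       -> [35, 2, 0]
iadd       -> [35, 2]
dup        -> [35, 2, 2]
iadd       -> [35, 4]
iadd       -> [39]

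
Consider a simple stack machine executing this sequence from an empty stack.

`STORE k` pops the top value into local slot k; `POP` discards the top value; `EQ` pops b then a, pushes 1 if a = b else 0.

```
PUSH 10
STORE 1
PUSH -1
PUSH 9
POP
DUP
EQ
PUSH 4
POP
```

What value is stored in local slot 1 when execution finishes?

10

PUSH 10 : [10]
STORE 1 : []
PUSH -1 : [-1]
PUSH 9  : [-1, 9]
POP     : [-1]
DUP     : [-1, -1]
EQ      : [1]
PUSH 4  : [1, 4]
POP     : [1]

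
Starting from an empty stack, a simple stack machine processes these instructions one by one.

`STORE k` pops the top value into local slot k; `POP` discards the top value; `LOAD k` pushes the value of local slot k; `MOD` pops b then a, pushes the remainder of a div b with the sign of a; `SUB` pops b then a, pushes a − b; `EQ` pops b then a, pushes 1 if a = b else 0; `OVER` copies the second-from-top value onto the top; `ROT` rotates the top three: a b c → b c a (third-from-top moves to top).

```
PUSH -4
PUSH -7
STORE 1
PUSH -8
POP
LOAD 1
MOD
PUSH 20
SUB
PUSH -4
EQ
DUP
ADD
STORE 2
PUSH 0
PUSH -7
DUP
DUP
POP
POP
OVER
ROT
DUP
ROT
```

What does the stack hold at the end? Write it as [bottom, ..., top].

[-7, 0, 0, 0]

PUSH -4 : -4
PUSH -7 : -4 -7
STORE 1 : -4
PUSH -8 : -4 -8
POP     : -4
LOAD 1  : -4 -7
MOD     : -4
PUSH 20 : -4 20
SUB     : -24
PUSH -4 : -24 -4
EQ      : 0
DUP     : 0 0
ADD     : 0
STORE 2 : (empty)
PUSH 0  : 0
PUSH -7 : 0 -7
DUP     : 0 -7 -7
DUP     : 0 -7 -7 -7
POP     : 0 -7 -7
POP     : 0 -7
OVER    : 0 -7 0
ROT     : -7 0 0
DUP     : -7 0 0 0
ROT     : -7 0 0 0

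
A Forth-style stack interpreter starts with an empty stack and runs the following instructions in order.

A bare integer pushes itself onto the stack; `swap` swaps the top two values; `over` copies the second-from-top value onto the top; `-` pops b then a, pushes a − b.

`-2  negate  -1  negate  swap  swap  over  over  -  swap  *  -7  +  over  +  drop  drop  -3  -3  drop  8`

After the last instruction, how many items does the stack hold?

-2     : [-2]
negate : [2]
-1     : [2, -1]
negate : [2, 1]
swap   : [1, 2]
swap   : [2, 1]
over   : [2, 1, 2]
over   : [2, 1, 2, 1]
-      : [2, 1, 1]
swap   : [2, 1, 1]
*      : [2, 1]
-7     : [2, 1, -7]
+      : [2, -6]
over   : [2, -6, 2]
+      : [2, -4]
drop   : [2]
drop   : []
-3     : [-3]
-3     : [-3, -3]
drop   : [-3]
8      : [-3, 8]

2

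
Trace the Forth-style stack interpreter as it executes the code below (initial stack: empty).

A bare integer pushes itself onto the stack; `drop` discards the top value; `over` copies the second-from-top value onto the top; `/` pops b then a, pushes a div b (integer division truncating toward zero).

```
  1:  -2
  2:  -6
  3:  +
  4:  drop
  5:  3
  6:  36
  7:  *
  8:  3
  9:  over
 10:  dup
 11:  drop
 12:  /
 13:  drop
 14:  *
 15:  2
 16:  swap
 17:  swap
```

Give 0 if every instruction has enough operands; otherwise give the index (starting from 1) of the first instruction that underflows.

14

-2   → [-2]
-6   → [-2, -6]
+    → [-8]
drop → []
3    → [3]
36   → [3, 36]
*    → [108]
3    → [108, 3]
over → [108, 3, 108]
dup  → [108, 3, 108, 108]
drop → [108, 3, 108]
/    → [108, 0]
drop → [108]
*  — needs 2 operands, stack has 1 → underflow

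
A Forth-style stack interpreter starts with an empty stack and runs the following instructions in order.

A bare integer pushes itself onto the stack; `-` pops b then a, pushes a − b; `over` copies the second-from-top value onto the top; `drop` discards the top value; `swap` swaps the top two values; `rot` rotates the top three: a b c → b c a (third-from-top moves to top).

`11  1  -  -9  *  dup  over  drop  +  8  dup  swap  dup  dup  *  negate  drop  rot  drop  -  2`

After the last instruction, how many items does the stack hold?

11     -> [11]
1      -> [11, 1]
-      -> [10]
-9     -> [10, -9]
*      -> [-90]
dup    -> [-90, -90]
over   -> [-90, -90, -90]
drop   -> [-90, -90]
+      -> [-180]
8      -> [-180, 8]
dup    -> [-180, 8, 8]
swap   -> [-180, 8, 8]
dup    -> [-180, 8, 8, 8]
dup    -> [-180, 8, 8, 8, 8]
*      -> [-180, 8, 8, 64]
negate -> [-180, 8, 8, -64]
drop   -> [-180, 8, 8]
rot    -> [8, 8, -180]
drop   -> [8, 8]
-      -> [0]
2      -> [0, 2]

2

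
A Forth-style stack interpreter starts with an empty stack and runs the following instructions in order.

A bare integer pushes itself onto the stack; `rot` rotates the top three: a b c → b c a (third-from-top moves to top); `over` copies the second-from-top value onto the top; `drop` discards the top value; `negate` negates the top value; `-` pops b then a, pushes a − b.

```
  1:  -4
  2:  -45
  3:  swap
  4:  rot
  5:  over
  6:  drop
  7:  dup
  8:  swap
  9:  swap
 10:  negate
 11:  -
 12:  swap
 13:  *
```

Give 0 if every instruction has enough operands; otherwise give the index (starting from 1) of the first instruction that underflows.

-4   -> [-4]
-45  -> [-4, -45]
swap -> [-45, -4]
rot  — needs 3 operands, stack has 2 → underflow

4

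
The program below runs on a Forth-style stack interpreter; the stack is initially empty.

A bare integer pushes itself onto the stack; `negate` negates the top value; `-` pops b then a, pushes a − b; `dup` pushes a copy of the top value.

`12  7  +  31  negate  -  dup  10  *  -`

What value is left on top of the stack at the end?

-450

12     -> 12
7      -> 12 7
+      -> 19
31     -> 19 31
negate -> 19 -31
-      -> 50
dup    -> 50 50
10     -> 50 50 10
*      -> 50 500
-      -> -450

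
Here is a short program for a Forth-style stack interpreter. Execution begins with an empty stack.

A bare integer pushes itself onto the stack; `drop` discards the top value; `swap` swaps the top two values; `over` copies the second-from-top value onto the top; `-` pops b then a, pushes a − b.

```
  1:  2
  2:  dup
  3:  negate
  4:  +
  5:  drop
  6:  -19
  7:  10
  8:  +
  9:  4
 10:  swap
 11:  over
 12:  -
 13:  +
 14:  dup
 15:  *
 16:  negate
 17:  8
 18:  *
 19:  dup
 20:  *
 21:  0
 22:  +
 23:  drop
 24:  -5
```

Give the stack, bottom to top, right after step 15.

[81]

2      -> [2]
dup    -> [2, 2]
negate -> [2, -2]
+      -> [0]
drop   -> []
-19    -> [-19]
10     -> [-19, 10]
+      -> [-9]
4      -> [-9, 4]
swap   -> [4, -9]
over   -> [4, -9, 4]
-      -> [4, -13]
+      -> [-9]
dup    -> [-9, -9]
*      -> [81]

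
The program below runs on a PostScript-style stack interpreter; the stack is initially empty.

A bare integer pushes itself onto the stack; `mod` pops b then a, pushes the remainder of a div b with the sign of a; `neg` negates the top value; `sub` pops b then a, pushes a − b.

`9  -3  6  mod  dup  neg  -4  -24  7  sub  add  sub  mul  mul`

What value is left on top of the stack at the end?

-1026

9   → [9]
-3  → [9, -3]
6   → [9, -3, 6]
mod → [9, -3]
dup → [9, -3, -3]
neg → [9, -3, 3]
-4  → [9, -3, 3, -4]
-24 → [9, -3, 3, -4, -24]
7   → [9, -3, 3, -4, -24, 7]
sub → [9, -3, 3, -4, -31]
add → [9, -3, 3, -35]
sub → [9, -3, 38]
mul → [9, -114]
mul → [-1026]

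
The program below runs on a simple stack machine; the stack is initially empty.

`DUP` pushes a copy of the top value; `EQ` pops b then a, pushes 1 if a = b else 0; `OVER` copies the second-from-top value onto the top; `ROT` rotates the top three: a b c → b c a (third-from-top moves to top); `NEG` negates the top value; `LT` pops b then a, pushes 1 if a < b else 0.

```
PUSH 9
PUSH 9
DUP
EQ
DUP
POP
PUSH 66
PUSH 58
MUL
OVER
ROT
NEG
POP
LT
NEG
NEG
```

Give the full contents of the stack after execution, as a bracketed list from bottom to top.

[9, 0]

PUSH 9  : 9
PUSH 9  : 9 9
DUP     : 9 9 9
EQ      : 9 1
DUP     : 9 1 1
POP     : 9 1
PUSH 66 : 9 1 66
PUSH 58 : 9 1 66 58
MUL     : 9 1 3828
OVER    : 9 1 3828 1
ROT     : 9 3828 1 1
NEG     : 9 3828 1 -1
POP     : 9 3828 1
LT      : 9 0
NEG     : 9 0
NEG     : 9 0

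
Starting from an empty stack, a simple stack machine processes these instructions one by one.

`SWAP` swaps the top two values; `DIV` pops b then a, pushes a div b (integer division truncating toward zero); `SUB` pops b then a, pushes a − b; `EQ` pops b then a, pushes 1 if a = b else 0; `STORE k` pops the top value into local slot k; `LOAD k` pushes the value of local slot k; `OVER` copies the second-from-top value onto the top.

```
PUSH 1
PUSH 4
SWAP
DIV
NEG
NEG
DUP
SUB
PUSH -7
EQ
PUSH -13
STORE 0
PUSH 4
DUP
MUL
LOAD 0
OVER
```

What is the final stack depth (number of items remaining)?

4

PUSH 1   : 1
PUSH 4   : 1 4
SWAP     : 4 1
DIV      : 4
NEG      : -4
NEG      : 4
DUP      : 4 4
SUB      : 0
PUSH -7  : 0 -7
EQ       : 0
PUSH -13 : 0 -13
STORE 0  : 0
PUSH 4   : 0 4
DUP      : 0 4 4
MUL      : 0 16
LOAD 0   : 0 16 -13
OVER     : 0 16 -13 16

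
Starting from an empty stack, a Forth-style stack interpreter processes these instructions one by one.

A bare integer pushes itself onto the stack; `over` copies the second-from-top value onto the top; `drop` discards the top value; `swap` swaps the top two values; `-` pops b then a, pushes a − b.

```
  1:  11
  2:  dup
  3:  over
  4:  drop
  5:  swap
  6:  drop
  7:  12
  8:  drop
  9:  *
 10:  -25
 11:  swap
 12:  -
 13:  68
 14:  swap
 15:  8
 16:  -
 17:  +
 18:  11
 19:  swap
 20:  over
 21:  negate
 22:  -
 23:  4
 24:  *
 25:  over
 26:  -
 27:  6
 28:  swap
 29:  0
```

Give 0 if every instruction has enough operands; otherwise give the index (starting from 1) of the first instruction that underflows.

9

11    11
dup   11 11
over  11 11 11
drop  11 11
swap  11 11
drop  11
12    11 12
drop  11
*  — needs 2 operands, stack has 1 → underflow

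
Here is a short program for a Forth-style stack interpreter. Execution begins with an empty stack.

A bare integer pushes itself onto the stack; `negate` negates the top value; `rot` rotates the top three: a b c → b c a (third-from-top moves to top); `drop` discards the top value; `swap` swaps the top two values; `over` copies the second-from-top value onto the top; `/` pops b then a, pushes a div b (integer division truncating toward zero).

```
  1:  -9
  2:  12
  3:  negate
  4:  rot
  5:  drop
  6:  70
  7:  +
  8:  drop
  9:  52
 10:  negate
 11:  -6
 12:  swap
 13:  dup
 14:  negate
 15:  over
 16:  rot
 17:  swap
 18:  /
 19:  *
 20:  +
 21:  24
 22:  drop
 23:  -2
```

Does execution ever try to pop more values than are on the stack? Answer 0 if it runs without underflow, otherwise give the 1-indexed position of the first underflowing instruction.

4

-9     -> [-9]
12     -> [-9, 12]
negate -> [-9, -12]
rot  — needs 3 operands, stack has 2 → underflow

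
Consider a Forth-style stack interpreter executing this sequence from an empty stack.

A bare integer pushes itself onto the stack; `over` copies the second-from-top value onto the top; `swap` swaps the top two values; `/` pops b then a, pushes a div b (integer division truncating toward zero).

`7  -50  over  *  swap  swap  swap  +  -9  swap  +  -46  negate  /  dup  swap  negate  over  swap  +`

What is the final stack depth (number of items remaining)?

7      -> 7
-50    -> 7 -50
over   -> 7 -50 7
*      -> 7 -350
swap   -> -350 7
swap   -> 7 -350
swap   -> -350 7
+      -> -343
-9     -> -343 -9
swap   -> -9 -343
+      -> -352
-46    -> -352 -46
negate -> -352 46
/      -> -7
dup    -> -7 -7
swap   -> -7 -7
negate -> -7 7
over   -> -7 7 -7
swap   -> -7 -7 7
+      -> -7 0

2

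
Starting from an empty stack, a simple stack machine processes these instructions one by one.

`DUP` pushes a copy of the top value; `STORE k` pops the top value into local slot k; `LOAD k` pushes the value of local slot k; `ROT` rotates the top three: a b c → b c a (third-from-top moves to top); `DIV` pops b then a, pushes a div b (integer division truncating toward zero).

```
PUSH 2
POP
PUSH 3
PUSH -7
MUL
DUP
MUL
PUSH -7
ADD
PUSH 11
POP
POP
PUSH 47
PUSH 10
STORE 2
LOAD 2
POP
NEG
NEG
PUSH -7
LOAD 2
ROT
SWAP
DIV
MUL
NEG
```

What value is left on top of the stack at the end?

28

PUSH 2  : [2]
POP     : []
PUSH 3  : [3]
PUSH -7 : [3, -7]
MUL     : [-21]
DUP     : [-21, -21]
MUL     : [441]
PUSH -7 : [441, -7]
ADD     : [434]
PUSH 11 : [434, 11]
POP     : [434]
POP     : []
PUSH 47 : [47]
PUSH 10 : [47, 10]
STORE 2 : [47]
LOAD 2  : [47, 10]
POP     : [47]
NEG     : [-47]
NEG     : [47]
PUSH -7 : [47, -7]
LOAD 2  : [47, -7, 10]
ROT     : [-7, 10, 47]
SWAP    : [-7, 47, 10]
DIV     : [-7, 4]
MUL     : [-28]
NEG     : [28]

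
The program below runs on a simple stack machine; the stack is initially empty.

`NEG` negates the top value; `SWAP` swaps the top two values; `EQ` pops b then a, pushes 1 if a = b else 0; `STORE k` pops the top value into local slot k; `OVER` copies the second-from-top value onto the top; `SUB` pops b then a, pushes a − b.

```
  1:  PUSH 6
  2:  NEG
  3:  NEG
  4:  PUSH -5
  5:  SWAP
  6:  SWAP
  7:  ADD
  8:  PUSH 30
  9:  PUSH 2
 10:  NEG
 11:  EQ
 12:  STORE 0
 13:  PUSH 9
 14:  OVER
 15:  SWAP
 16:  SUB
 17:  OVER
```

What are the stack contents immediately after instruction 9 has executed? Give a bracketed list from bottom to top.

PUSH 6  → 6
NEG     → -6
NEG     → 6
PUSH -5 → 6 -5
SWAP    → -5 6
SWAP    → 6 -5
ADD     → 1
PUSH 30 → 1 30
PUSH 2  → 1 30 2

[1, 30, 2]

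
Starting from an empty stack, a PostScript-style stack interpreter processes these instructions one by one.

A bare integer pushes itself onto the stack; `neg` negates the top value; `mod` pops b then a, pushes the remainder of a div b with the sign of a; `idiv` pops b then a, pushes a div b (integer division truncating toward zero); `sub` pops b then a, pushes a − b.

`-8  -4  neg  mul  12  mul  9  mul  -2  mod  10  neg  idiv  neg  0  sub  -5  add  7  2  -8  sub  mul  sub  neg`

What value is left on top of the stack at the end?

75

-8   : -8
-4   : -8 -4
neg  : -8 4
mul  : -32
12   : -32 12
mul  : -384
9    : -384 9
mul  : -3456
-2   : -3456 -2
mod  : 0
10   : 0 10
neg  : 0 -10
idiv : 0
neg  : 0
0    : 0 0
sub  : 0
-5   : 0 -5
add  : -5
7    : -5 7
2    : -5 7 2
-8   : -5 7 2 -8
sub  : -5 7 10
mul  : -5 70
sub  : -75
neg  : 75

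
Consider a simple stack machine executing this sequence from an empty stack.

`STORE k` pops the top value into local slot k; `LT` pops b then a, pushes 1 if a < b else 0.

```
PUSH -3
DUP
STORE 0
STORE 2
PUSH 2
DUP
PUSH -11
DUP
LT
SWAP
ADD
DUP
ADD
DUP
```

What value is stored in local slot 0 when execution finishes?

-3

PUSH -3  → -3
DUP      → -3 -3
STORE 0  → -3
STORE 2  → (empty)
PUSH 2   → 2
DUP      → 2 2
PUSH -11 → 2 2 -11
DUP      → 2 2 -11 -11
LT       → 2 2 0
SWAP     → 2 0 2
ADD      → 2 2
DUP      → 2 2 2
ADD      → 2 4
DUP      → 2 4 4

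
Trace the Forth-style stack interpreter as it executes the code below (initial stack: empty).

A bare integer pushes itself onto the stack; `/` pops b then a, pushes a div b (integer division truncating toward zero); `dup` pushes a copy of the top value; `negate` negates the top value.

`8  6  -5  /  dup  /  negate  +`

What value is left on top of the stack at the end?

7

8      : 8
6      : 8 6
-5     : 8 6 -5
/      : 8 -1
dup    : 8 -1 -1
/      : 8 1
negate : 8 -1
+      : 7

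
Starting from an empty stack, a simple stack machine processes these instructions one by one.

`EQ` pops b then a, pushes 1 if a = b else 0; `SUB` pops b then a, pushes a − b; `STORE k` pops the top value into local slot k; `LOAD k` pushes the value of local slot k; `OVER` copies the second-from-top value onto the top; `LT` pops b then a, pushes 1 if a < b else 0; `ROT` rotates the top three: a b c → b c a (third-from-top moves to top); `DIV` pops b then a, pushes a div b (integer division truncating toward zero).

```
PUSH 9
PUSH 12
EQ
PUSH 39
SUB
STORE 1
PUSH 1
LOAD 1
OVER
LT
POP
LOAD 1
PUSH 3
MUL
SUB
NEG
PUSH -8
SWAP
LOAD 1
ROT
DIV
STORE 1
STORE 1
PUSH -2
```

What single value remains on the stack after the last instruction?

PUSH 9  : 9
PUSH 12 : 9 12
EQ      : 0
PUSH 39 : 0 39
SUB     : -39
STORE 1 : (empty)
PUSH 1  : 1
LOAD 1  : 1 -39
OVER    : 1 -39 1
LT      : 1 1
POP     : 1
LOAD 1  : 1 -39
PUSH 3  : 1 -39 3
MUL     : 1 -117
SUB     : 118
NEG     : -118
PUSH -8 : -118 -8
SWAP    : -8 -118
LOAD 1  : -8 -118 -39
ROT     : -118 -39 -8
DIV     : -118 4
STORE 1 : -118
STORE 1 : (empty)
PUSH -2 : -2

-2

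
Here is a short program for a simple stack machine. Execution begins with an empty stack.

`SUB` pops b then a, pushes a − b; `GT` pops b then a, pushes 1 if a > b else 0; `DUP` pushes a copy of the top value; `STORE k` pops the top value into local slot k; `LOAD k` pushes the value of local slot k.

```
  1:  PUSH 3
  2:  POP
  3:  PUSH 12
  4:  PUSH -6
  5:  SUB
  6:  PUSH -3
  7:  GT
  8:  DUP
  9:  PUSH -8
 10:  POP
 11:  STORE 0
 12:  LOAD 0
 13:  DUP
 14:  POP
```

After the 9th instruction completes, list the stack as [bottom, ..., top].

[1, 1, -8]

PUSH 3   3
POP      (empty)
PUSH 12  12
PUSH -6  12 -6
SUB      18
PUSH -3  18 -3
GT       1
DUP      1 1
PUSH -8  1 1 -8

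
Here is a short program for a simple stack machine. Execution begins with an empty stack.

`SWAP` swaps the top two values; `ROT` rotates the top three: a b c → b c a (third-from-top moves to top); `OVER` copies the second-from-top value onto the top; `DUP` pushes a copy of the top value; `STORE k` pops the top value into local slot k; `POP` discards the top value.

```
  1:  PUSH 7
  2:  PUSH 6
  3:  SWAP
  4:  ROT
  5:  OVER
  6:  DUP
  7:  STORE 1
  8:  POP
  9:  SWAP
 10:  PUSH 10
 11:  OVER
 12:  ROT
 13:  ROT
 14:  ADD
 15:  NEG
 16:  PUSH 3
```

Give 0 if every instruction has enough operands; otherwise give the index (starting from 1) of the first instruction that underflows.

PUSH 7 : 7
PUSH 6 : 7 6
SWAP   : 6 7
ROT  — needs 3 operands, stack has 2 → underflow

4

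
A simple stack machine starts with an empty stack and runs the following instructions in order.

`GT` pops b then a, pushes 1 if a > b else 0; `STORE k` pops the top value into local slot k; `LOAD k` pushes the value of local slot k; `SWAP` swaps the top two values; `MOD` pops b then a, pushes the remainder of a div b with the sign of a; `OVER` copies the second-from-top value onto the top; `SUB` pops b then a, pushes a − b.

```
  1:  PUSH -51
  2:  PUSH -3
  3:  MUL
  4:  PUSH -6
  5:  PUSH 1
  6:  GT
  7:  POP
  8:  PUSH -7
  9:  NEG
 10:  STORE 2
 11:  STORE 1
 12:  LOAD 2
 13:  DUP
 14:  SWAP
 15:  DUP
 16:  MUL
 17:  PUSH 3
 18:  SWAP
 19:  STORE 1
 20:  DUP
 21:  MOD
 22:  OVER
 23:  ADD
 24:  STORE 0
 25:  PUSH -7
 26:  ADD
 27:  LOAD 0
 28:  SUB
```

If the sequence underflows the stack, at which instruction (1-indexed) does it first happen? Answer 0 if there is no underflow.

0

PUSH -51 : [-51]
PUSH -3  : [-51, -3]
MUL      : [153]
PUSH -6  : [153, -6]
PUSH 1   : [153, -6, 1]
GT       : [153, 0]
POP      : [153]
PUSH -7  : [153, -7]
NEG      : [153, 7]
STORE 2  : [153]
STORE 1  : []
LOAD 2   : [7]
DUP      : [7, 7]
SWAP     : [7, 7]
DUP      : [7, 7, 7]
MUL      : [7, 49]
PUSH 3   : [7, 49, 3]
SWAP     : [7, 3, 49]
STORE 1  : [7, 3]
DUP      : [7, 3, 3]
MOD      : [7, 0]
OVER     : [7, 0, 7]
ADD      : [7, 7]
STORE 0  : [7]
PUSH -7  : [7, -7]
ADD      : [0]
LOAD 0   : [0, 7]
SUB      : [-7]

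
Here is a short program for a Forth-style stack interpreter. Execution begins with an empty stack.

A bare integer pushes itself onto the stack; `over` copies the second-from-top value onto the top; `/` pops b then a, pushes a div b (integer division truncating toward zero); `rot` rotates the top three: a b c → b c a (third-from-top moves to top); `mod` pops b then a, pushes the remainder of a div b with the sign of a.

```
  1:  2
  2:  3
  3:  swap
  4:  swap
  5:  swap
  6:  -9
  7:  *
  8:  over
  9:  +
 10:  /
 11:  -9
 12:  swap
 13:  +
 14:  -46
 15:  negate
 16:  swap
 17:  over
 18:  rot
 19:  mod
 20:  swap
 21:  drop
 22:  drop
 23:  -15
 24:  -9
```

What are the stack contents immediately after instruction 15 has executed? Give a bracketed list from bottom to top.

[-9, 46]

2      : 2
3      : 2 3
swap   : 3 2
swap   : 2 3
swap   : 3 2
-9     : 3 2 -9
*      : 3 -18
over   : 3 -18 3
+      : 3 -15
/      : 0
-9     : 0 -9
swap   : -9 0
+      : -9
-46    : -9 -46
negate : -9 46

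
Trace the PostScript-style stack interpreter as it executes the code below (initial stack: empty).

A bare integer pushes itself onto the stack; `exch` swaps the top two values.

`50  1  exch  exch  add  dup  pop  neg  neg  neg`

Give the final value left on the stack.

-51

50   : [50]
1    : [50, 1]
exch : [1, 50]
exch : [50, 1]
add  : [51]
dup  : [51, 51]
pop  : [51]
neg  : [-51]
neg  : [51]
neg  : [-51]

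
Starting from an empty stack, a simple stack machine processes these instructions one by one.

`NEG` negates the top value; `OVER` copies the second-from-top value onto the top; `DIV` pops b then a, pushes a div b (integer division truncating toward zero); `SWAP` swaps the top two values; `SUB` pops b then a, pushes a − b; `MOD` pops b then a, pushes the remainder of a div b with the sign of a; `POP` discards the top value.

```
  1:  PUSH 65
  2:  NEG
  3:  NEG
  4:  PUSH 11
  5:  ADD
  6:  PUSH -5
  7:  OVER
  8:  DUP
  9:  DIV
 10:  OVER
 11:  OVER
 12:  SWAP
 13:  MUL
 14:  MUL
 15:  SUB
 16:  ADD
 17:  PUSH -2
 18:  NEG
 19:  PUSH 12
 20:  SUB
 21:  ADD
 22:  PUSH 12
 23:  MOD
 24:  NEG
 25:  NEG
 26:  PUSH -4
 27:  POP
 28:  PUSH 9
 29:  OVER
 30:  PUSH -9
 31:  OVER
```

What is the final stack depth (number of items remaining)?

5

PUSH 65 → 65
NEG     → -65
NEG     → 65
PUSH 11 → 65 11
ADD     → 76
PUSH -5 → 76 -5
OVER    → 76 -5 76
DUP     → 76 -5 76 76
DIV     → 76 -5 1
OVER    → 76 -5 1 -5
OVER    → 76 -5 1 -5 1
SWAP    → 76 -5 1 1 -5
MUL     → 76 -5 1 -5
MUL     → 76 -5 -5
SUB     → 76 0
ADD     → 76
PUSH -2 → 76 -2
NEG     → 76 2
PUSH 12 → 76 2 12
SUB     → 76 -10
ADD     → 66
PUSH 12 → 66 12
MOD     → 6
NEG     → -6
NEG     → 6
PUSH -4 → 6 -4
POP     → 6
PUSH 9  → 6 9
OVER    → 6 9 6
PUSH -9 → 6 9 6 -9
OVER    → 6 9 6 -9 6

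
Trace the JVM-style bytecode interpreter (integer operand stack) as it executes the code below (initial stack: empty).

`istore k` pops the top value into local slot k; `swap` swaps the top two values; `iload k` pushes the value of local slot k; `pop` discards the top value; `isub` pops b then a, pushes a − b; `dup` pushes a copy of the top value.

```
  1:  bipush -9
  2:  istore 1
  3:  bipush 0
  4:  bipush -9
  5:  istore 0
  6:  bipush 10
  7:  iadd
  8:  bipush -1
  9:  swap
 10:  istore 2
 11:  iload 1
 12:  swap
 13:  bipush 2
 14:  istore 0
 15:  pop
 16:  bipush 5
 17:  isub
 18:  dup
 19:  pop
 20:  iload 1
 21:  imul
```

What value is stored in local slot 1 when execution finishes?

bipush -9  -9
istore 1   (empty)
bipush 0   0
bipush -9  0 -9
istore 0   0
bipush 10  0 10
iadd       10
bipush -1  10 -1
swap       -1 10
istore 2   -1
iload 1    -1 -9
swap       -9 -1
bipush 2   -9 -1 2
istore 0   -9 -1
pop        -9
bipush 5   -9 5
isub       -14
dup        -14 -14
pop        -14
iload 1    -14 -9
imul       126

-9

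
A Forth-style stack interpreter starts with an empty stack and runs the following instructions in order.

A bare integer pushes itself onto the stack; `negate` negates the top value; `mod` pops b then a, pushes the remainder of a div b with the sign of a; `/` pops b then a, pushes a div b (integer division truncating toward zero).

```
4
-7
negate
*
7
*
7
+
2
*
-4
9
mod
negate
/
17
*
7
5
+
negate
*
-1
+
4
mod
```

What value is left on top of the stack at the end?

-1

4      -> [4]
-7     -> [4, -7]
negate -> [4, 7]
*      -> [28]
7      -> [28, 7]
*      -> [196]
7      -> [196, 7]
+      -> [203]
2      -> [203, 2]
*      -> [406]
-4     -> [406, -4]
9      -> [406, -4, 9]
mod    -> [406, -4]
negate -> [406, 4]
/      -> [101]
17     -> [101, 17]
*      -> [1717]
7      -> [1717, 7]
5      -> [1717, 7, 5]
+      -> [1717, 12]
negate -> [1717, -12]
*      -> [-20604]
-1     -> [-20604, -1]
+      -> [-20605]
4      -> [-20605, 4]
mod    -> [-1]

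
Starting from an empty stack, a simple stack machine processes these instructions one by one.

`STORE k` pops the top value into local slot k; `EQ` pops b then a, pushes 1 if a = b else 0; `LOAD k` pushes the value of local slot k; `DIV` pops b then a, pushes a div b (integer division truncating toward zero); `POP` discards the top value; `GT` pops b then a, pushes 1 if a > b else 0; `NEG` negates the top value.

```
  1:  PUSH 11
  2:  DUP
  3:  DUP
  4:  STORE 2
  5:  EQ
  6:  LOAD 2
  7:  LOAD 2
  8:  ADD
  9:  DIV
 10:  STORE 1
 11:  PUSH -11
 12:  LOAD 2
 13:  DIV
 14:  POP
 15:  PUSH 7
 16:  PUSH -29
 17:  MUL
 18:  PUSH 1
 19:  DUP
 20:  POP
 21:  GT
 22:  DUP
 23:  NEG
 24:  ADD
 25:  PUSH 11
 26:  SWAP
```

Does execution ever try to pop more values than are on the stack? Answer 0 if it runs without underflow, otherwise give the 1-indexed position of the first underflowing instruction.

PUSH 11  → [11]
DUP      → [11, 11]
DUP      → [11, 11, 11]
STORE 2  → [11, 11]
EQ       → [1]
LOAD 2   → [1, 11]
LOAD 2   → [1, 11, 11]
ADD      → [1, 22]
DIV      → [0]
STORE 1  → []
PUSH -11 → [-11]
LOAD 2   → [-11, 11]
DIV      → [-1]
POP      → []
PUSH 7   → [7]
PUSH -29 → [7, -29]
MUL      → [-203]
PUSH 1   → [-203, 1]
DUP      → [-203, 1, 1]
POP      → [-203, 1]
GT       → [0]
DUP      → [0, 0]
NEG      → [0, 0]
ADD      → [0]
PUSH 11  → [0, 11]
SWAP     → [11, 0]

0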